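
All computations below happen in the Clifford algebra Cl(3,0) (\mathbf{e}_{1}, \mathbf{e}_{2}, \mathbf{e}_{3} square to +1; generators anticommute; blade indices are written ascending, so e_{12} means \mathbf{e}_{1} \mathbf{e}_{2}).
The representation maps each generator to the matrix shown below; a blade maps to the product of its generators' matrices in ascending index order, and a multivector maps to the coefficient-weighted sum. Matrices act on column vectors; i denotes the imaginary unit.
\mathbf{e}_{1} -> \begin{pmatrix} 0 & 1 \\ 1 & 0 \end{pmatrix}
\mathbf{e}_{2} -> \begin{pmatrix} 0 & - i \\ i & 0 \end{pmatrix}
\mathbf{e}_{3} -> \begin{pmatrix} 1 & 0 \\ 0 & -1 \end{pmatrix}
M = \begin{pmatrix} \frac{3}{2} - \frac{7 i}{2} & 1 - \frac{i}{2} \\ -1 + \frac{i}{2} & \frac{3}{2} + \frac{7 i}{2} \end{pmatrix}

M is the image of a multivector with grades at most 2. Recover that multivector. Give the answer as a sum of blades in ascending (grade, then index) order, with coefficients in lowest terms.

Method: 1, rho(e_{1}), rho(e_{2}), rho(e_{3}) form a trace-orthogonal basis of the 2x2 complex matrices (tr(X Y) = 2 if X = Y, else 0), so M = m0*1 + m1*rho(e_{1}) + m2*rho(e_{2}) + m3*rho(e_{3}) with m0 = tr(M)/2 = \frac{3}{2}, m1 = tr(M rho(e_{1}))/2 = 0, m2 = tr(M rho(e_{2}))/2 = \frac{1}{2} + i, m3 = tr(M rho(e_{3}))/2 = - \frac{7 i}{2}.
Multiplying table entries, the bivector images are rho(e_{12}) = i*rho(e_{3}), rho(e_{13}) = -i*rho(e_{2}), rho(e_{23}) = i*rho(e_{1}); with real blade coefficients the real parts of m0..m3 are the coefficients of 1, e_{1}, e_{2}, e_{3} and the imaginary parts give the bivectors (e_{23}: Im m1, e_{13}: -Im m2, e_{12}: Im m3).
Answer: \frac{3}{2} + \frac{1}{2} e_{2} - \frac{7}{2} e_{12} - e_{13}


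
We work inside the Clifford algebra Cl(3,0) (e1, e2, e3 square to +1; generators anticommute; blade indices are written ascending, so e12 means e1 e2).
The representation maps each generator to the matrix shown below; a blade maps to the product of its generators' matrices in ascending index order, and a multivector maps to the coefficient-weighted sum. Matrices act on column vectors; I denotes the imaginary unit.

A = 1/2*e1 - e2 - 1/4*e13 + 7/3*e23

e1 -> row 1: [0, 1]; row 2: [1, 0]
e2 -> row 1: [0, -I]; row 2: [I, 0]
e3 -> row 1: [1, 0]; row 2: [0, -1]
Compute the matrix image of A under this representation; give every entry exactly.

Bivector images (products of the table entries): rho(e13) = rho(e1)rho(e3) = row 1: [0, -1]; row 2: [1, 0]; rho(e23) = rho(e2)rho(e3) = row 1: [0, I]; row 2: [I, 0].
M = (1/2)*rho(e1) + (-1)*rho(e2) + (-1/4)*rho(e13) + (7/3)*rho(e23), summed entrywise:
Answer: row 1: [0, 3/4 + 10*I/3]; row 2: [1/4 + 4*I/3, 0]


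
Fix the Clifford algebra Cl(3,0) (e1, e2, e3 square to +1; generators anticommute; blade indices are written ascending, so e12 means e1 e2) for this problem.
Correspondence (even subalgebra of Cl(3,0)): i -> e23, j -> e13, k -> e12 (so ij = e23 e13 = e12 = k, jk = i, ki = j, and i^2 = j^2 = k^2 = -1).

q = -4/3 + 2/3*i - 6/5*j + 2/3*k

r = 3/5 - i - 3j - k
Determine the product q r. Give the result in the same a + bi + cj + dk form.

In blades: q = -4/3 + 2/3*e12 - 6/5*e13 + 2/3*e23, r = 3/5 - e12 - 3*e13 - e23.
Distribute q over r term by term (generator squares from the signature, products reordered to ascending indices): (-4/3)*r = -4/5 + 4/3*e12 + 4*e13 + 4/3*e23; (2/3*e12)*r = 2/3 + 2/5*e12 - 2/3*e13 + 2*e23; (-6/5*e13)*r = -18/5 - 6/5*e12 - 18/25*e13 + 6/5*e23; (2/3*e23)*r = 2/3 - 2*e12 + 2/3*e13 + 2/5*e23.
Sum: -46/15 - 22/15*e12 + 82/25*e13 + 74/15*e23; translating back through the correspondence:
Answer: -46/15 + 74/15*i + 82/25*j - 22/15*k


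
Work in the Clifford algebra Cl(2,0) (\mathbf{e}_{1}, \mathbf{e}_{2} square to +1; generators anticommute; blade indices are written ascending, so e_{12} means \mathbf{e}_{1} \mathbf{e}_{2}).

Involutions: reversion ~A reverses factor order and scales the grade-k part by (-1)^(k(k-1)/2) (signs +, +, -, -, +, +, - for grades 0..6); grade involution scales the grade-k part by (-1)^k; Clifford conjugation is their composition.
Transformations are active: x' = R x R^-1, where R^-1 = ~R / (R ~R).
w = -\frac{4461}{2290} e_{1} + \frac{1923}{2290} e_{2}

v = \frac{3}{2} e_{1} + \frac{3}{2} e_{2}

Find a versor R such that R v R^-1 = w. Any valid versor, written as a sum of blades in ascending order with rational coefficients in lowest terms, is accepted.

Construction: equal norms (both \frac{9}{2}) license R = v + w = -\frac{513}{1145} e_{1} + \frac{2679}{1145} e_{2} — nothing changes along that direction, while (v - w)/2 changes sign, so v maps onto w.
Answer: -\frac{513}{1145} e_{1} + \frac{2679}{1145} e_{2}


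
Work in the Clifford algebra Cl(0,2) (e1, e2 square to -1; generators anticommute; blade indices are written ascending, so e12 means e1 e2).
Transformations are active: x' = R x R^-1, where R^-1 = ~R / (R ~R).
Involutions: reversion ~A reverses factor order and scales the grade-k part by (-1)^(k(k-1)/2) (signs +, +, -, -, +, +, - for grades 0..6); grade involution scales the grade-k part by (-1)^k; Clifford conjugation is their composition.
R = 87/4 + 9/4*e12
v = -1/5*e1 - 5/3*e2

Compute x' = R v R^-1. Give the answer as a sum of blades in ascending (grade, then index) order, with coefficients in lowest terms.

~R = 87/4 - 9/4*e12, and R ~R = 3825/8, so R^-1 = ~R / (3825/8).
R v = -3/5*e1 - 367/10*e2
Answer: 309/2125*e1 - 10661/6375*e2


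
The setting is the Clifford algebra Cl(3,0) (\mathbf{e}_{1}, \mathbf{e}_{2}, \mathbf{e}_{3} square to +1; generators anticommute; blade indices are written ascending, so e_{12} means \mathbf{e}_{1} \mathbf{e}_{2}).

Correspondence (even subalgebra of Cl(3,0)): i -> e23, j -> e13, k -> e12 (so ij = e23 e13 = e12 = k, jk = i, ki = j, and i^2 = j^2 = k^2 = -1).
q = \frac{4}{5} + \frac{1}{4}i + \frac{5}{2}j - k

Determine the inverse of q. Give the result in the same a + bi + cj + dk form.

In blades: q = \frac{4}{5} - e_{12} + \frac{5}{2} e_{13} + \frac{1}{4} e_{23}.
With qbar = \frac{4}{5} + e_{12} - \frac{5}{2} e_{13} - \frac{1}{4} e_{23} (scalar fixed, mapped units negated), q qbar = \frac{3181}{400} (the sum of squared coefficients), so q^-1 = qbar / (\frac{3181}{400}) = \frac{320}{3181} + \frac{400}{3181} e_{12} - \frac{1000}{3181} e_{13} - \frac{100}{3181} e_{23}; translating back:
Answer: \frac{320}{3181} - \frac{100}{3181}i - \frac{1000}{3181}j + \frac{400}{3181}k


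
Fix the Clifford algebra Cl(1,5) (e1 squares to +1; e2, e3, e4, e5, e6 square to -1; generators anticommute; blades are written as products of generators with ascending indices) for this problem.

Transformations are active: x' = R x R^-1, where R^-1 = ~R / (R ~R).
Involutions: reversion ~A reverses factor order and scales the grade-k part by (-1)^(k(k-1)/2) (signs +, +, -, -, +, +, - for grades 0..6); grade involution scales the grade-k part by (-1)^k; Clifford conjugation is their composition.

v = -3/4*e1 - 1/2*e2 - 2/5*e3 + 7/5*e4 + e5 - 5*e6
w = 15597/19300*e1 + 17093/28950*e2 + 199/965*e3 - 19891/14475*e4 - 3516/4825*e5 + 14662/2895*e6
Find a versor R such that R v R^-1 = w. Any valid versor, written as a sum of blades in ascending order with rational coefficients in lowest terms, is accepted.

The midline construction: v and w both square to -11123/400, so reflecting in their sum 561/9650*e1 + 1309/14475*e2 - 187/965*e3 + 374/14475*e4 + 1309/4825*e5 + 187/2895*e6 exchanges them.
Answer: 561/9650*e1 + 1309/14475*e2 - 187/965*e3 + 374/14475*e4 + 1309/4825*e5 + 187/2895*e6


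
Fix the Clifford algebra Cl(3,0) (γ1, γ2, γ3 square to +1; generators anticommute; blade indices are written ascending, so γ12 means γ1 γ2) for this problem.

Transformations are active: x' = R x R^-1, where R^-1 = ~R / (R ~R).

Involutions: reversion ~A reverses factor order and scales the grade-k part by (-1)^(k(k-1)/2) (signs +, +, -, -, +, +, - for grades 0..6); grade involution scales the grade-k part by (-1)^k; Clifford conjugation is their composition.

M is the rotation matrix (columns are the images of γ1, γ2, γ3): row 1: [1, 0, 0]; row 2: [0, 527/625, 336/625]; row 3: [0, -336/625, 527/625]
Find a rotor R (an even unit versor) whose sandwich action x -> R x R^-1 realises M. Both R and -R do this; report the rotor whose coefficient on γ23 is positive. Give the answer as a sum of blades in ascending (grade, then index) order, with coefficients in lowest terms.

Method: write R = a + b12*γ12 + b13*γ13 + b23*γ23 with a^2 + b12^2 + b13^2 + b23^2 = 1 (so R^-1 = ~R). Expanding the columns R e_j ~R gives tr M = 4a^2 - 1 and, from the antisymmetric part, M21 - M12 = -4a*b12, M13 - M31 = 4a*b13, M32 - M23 = -4a*b23.
Here tr M = 1679/625, so a^2 = (1 + tr M)/4 = 576/625 and a = ±24/25. Taking a = 24/25: M21 - M12 = 0, M13 - M31 = 0, M32 - M23 = -672/625, giving b12 = 0, b13 = 0, b23 = 7/25, i.e. R = 24/25 + 7/25*γ23.
Its γ23 coefficient is already positive.
Answer: 24/25 + 7/25*γ23. Key observation: the double cover Spin(3) -> SO(3) sends R and -R to the same matrix (trace 1679/625 here), so the stated sign of the γ23 coefficient is what selects one sheet.


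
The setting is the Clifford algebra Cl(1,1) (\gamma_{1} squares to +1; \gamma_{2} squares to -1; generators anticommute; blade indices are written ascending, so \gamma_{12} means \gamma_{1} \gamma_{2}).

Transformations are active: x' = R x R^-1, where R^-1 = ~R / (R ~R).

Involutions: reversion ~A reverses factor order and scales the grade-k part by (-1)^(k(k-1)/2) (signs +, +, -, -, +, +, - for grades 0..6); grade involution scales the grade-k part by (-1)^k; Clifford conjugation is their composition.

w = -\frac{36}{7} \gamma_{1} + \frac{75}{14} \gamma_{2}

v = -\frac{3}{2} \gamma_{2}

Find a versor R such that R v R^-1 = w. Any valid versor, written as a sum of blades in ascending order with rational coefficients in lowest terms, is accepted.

Here q(v) = q(w) = -\frac{9}{4}; the classical choice R = v + w = -\frac{36}{7} \gamma_{1} + \frac{27}{7} \gamma_{2} then realises v -> w under the sandwich.
Answer: -\frac{36}{7} \gamma_{1} + \frac{27}{7} \gamma_{2}


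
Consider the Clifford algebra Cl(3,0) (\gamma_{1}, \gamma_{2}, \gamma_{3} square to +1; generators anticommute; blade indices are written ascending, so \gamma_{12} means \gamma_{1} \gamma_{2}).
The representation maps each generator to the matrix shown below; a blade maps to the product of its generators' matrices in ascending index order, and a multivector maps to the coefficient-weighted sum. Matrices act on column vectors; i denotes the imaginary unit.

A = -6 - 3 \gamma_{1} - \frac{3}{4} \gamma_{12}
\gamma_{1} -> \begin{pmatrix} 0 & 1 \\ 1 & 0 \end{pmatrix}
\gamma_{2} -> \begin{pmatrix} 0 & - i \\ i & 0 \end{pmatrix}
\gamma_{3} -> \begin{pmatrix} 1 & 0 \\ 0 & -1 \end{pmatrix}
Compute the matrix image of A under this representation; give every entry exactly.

Bivector images (products of the table entries): rho(\gamma_{12}) = rho(\gamma_{1})rho(\gamma_{2}) = \begin{pmatrix} i & 0 \\ 0 & - i \end{pmatrix}.
M = (-6)*1 + (-3)*rho(\gamma_{1}) + (-\frac{3}{4})*rho(\gamma_{12}), summed entrywise (1 is the identity matrix):
Answer: \begin{pmatrix} -6 - \frac{3 i}{4} & -3 \\ -3 & -6 + \frac{3 i}{4} \end{pmatrix}


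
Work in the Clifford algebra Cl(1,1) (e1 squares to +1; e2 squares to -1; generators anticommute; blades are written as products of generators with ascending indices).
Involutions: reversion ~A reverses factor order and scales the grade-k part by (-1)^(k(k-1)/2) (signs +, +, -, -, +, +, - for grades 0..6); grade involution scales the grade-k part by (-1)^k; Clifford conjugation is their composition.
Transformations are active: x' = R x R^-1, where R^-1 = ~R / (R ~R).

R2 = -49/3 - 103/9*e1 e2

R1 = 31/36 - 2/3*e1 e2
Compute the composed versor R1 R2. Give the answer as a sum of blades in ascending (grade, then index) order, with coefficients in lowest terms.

Distribute over the terms of R1 (each basis-blade product reordered to ascending indices, repeated generators contracted through their squares):
(31/36) R2 = -1519/108 - 3193/324*e1 e2
(-2/3*e1 e2) R2 = 206/27 + 98/9*e1 e2
Summing the partial products and collecting blades:
Answer: -695/108 + 335/324*e1 e2


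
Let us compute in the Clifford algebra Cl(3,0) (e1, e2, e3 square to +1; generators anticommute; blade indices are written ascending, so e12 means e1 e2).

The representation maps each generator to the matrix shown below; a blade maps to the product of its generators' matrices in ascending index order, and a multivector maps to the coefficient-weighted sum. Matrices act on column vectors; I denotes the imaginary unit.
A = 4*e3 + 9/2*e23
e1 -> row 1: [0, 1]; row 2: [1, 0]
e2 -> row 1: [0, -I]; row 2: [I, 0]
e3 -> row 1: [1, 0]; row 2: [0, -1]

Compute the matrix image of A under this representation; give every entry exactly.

Bivector images (products of the table entries): rho(e23) = rho(e2)rho(e3) = row 1: [0, I]; row 2: [I, 0].
M = (4)*rho(e3) + (9/2)*rho(e23), summed entrywise:
Answer: row 1: [4, 9*I/2]; row 2: [9*I/2, -4]


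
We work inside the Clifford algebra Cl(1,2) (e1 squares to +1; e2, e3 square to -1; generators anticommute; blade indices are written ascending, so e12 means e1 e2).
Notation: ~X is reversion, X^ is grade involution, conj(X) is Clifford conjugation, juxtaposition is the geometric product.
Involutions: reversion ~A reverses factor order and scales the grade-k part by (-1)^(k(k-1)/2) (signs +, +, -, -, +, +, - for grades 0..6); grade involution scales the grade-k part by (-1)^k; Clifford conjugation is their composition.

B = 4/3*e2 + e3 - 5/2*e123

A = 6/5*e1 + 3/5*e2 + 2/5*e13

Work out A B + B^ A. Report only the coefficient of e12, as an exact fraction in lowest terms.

first term: -4/5 - 2/5*e1 + e2 + 8/5*e12 - 3/10*e13 - 12/5*e23 - 8/15*e123
second term: 4/5 - 2/5*e1 - e2 + 8/5*e12 + 27/10*e13 + 18/5*e23 + 8/15*e123
Answer: 16/5


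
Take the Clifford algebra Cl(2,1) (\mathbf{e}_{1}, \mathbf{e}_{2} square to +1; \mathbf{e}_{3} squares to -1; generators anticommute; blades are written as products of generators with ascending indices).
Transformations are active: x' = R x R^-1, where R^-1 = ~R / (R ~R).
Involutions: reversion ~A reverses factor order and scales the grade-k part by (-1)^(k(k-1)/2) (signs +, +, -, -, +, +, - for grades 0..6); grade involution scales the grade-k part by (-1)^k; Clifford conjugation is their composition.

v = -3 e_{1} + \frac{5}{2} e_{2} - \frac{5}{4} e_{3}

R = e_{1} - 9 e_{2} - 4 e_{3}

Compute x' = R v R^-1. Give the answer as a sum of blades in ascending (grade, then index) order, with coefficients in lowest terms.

~R = e_{1} - 9 e_{2} - 4 e_{3}, and R ~R = 66, so R^-1 = ~R / (66).
R v = -\frac{61}{2} - \frac{49}{2} e_{1} e_{2} - \frac{53}{4} e_{1} e_{3} + \frac{85}{4} e_{2} e_{3}
Answer: \frac{137}{66} e_{1} + \frac{64}{11} e_{2} + \frac{653}{132} e_{3}


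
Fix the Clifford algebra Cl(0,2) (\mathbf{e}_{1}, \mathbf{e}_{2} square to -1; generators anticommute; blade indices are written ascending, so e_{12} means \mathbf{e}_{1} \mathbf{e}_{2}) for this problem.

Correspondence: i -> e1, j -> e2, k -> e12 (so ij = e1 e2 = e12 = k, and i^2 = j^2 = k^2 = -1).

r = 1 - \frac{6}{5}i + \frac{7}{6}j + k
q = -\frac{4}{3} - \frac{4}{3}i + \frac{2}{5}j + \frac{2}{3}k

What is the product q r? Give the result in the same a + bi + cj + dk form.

In blades: q = -\frac{4}{3} - \frac{4}{3} e_{1} + \frac{2}{5} e_{2} + \frac{2}{3} e_{12}, r = 1 - \frac{6}{5} e_{1} + \frac{7}{6} e_{2} + e_{12}.
Distribute q over r term by term (generator squares from the signature, products reordered to ascending indices): (-\frac{4}{3})*r = -\frac{4}{3} + \frac{8}{5} e_{1} - \frac{14}{9} e_{2} - \frac{4}{3} e_{12}; (-\frac{4}{3} e_{1})*r = -\frac{8}{5} - \frac{4}{3} e_{1} + \frac{4}{3} e_{2} - \frac{14}{9} e_{12}; (\frac{2}{5} e_{2})*r = -\frac{7}{15} + \frac{2}{5} e_{1} + \frac{2}{5} e_{2} + \frac{12}{25} e_{12}; (\frac{2}{3} e_{12})*r = -\frac{2}{3} - \frac{7}{9} e_{1} - \frac{4}{5} e_{2} + \frac{2}{3} e_{12}.
Sum: -\frac{61}{15} - \frac{1}{9} e_{1} - \frac{28}{45} e_{2} - \frac{392}{225} e_{12}; translating back through the correspondence:
Answer: -\frac{61}{15} - \frac{1}{9}i - \frac{28}{45}j - \frac{392}{225}k


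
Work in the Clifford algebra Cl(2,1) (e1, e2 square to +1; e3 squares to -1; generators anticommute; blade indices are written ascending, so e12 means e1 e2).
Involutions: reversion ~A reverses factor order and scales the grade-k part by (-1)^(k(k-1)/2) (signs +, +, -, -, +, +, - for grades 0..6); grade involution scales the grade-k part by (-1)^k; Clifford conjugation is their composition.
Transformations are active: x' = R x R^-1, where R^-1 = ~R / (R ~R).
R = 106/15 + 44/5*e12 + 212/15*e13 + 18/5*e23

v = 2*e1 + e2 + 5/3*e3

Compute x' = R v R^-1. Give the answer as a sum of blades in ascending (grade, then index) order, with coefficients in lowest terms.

~R = 106/15 - 44/5*e12 - 212/15*e13 - 18/5*e23, and R ~R = -256/3, so R^-1 = ~R / (-256/3).
R v = -28/45*e1 - 248/15*e2 - 904/45*e3 + 116/15*e123
Answer: -56/45*e1 - 247/300*e2 + 59/900*e3


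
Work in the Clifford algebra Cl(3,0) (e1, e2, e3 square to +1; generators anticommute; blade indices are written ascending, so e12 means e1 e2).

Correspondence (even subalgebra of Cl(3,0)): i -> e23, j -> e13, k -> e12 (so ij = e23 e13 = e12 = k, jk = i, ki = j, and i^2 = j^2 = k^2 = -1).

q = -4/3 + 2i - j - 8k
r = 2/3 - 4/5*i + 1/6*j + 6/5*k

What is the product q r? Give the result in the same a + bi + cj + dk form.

In blades: q = -4/3 - 8*e12 - e13 + 2*e23, r = 2/3 + 6/5*e12 + 1/6*e13 - 4/5*e23.
Distribute q over r term by term (generator squares from the signature, products reordered to ascending indices): (-4/3)*r = -8/9 - 8/5*e12 - 2/9*e13 + 16/15*e23; (-8*e12)*r = 48/5 - 16/3*e12 + 32/5*e13 + 4/3*e23; (-e13)*r = 1/6 - 4/5*e12 - 2/3*e13 - 6/5*e23; (2*e23)*r = 8/5 + 1/3*e12 - 12/5*e13 + 4/3*e23.
Sum: 943/90 - 37/5*e12 + 28/9*e13 + 38/15*e23; translating back through the correspondence:
Answer: 943/90 + 38/15*i + 28/9*j - 37/5*k


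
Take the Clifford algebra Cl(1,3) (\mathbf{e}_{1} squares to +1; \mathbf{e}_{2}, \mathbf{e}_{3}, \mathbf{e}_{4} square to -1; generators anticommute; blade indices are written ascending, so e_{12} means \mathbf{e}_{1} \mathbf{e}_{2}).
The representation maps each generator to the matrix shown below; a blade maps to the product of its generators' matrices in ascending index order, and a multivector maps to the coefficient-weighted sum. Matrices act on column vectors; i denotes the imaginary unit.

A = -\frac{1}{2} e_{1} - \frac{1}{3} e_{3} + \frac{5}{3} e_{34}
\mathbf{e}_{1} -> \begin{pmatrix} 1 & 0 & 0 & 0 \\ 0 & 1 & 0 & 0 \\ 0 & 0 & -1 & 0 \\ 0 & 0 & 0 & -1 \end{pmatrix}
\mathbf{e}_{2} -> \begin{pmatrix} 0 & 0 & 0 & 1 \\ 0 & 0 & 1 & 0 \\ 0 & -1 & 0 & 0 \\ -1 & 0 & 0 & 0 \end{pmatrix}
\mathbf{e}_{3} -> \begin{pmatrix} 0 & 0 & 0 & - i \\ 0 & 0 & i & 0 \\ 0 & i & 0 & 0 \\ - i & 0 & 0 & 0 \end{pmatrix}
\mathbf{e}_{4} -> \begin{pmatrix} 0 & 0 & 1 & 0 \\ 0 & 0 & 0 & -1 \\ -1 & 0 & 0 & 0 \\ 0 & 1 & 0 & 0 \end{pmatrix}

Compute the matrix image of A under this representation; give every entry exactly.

Bivector images (products of the table entries): rho(e_{34}) = rho(\mathbf{e}_{3})rho(\mathbf{e}_{4}) = \begin{pmatrix} 0 & - i & 0 & 0 \\ - i & 0 & 0 & 0 \\ 0 & 0 & 0 & - i \\ 0 & 0 & - i & 0 \end{pmatrix}.
M = (-\frac{1}{2})*rho(e_{1}) + (-\frac{1}{3})*rho(e_{3}) + (\frac{5}{3})*rho(e_{34}), summed entrywise:
Answer: \begin{pmatrix} - \frac{1}{2} & - \frac{5 i}{3} & 0 & \frac{i}{3} \\ - \frac{5 i}{3} & - \frac{1}{2} & - \frac{i}{3} & 0 \\ 0 & - \frac{i}{3} & \frac{1}{2} & - \frac{5 i}{3} \\ \frac{i}{3} & 0 & - \frac{5 i}{3} & \frac{1}{2} \end{pmatrix}


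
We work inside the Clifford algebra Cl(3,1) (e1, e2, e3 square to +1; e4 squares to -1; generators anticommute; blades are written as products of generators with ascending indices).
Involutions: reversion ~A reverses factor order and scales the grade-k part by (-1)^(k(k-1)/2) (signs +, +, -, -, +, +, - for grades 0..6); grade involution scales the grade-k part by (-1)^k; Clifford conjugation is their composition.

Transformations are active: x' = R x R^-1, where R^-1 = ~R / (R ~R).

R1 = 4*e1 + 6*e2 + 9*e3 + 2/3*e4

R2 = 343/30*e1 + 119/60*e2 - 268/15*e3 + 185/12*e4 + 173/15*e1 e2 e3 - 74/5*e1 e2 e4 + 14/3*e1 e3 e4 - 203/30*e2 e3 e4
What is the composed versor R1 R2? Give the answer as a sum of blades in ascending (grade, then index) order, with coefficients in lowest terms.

Distribute over the terms of R1 (each basis-blade product reordered to ascending indices, repeated generators contracted through their squares):
(4*e1) R2 = 686/15 + 119/15*e1 e2 - 1072/15*e1 e3 + 185/3*e1 e4 + 692/15*e2 e3 - 296/5*e2 e4 + 56/3*e3 e4 - 406/15*e1 e2 e3 e4
(6*e2) R2 = 119/10 - 343/5*e1 e2 - 346/5*e1 e3 + 444/5*e1 e4 - 536/5*e2 e3 + 185/2*e2 e4 - 203/5*e3 e4 - 28*e1 e2 e3 e4
(9*e3) R2 = -804/5 + 519/5*e1 e2 - 1029/10*e1 e3 - 42*e1 e4 - 357/20*e2 e3 + 609/10*e2 e4 + 555/4*e3 e4 - 666/5*e1 e2 e3 e4
(2/3*e4) R2 = -185/18 + 148/15*e1 e2 - 28/9*e1 e3 - 343/45*e1 e4 + 203/45*e2 e3 - 119/90*e2 e4 + 536/45*e3 e4 - 346/45*e1 e2 e3 e4
Summing the partial products and collecting blades:
Answer: -1021/9 + 53*e1 e2 - 22201/90*e1 e3 + 4538/45*e1 e4 - 13393/180*e2 e3 + 8359/90*e2 e4 + 23171/180*e3 e4 - 8818/45*e1 e2 e3 e4


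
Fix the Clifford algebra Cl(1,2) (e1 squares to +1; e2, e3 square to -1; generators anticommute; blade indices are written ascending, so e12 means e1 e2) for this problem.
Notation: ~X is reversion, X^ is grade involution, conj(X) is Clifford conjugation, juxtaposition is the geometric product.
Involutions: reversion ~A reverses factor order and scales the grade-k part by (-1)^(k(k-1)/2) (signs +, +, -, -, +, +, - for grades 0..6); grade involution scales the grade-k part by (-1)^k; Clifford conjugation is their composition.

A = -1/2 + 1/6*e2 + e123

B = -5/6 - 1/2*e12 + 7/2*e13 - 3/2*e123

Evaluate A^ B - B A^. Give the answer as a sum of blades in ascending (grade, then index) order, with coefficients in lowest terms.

first term: -13/12 + 1/12*e1 + 131/36*e2 + 1/2*e3 + 1/4*e12 - 3/2*e13 + 13/6*e123
second term: -13/12 - 1/12*e1 + 131/36*e2 + 1/2*e3 + 1/4*e12 - 3/2*e13 + 13/6*e123
Answer: 1/6*e1


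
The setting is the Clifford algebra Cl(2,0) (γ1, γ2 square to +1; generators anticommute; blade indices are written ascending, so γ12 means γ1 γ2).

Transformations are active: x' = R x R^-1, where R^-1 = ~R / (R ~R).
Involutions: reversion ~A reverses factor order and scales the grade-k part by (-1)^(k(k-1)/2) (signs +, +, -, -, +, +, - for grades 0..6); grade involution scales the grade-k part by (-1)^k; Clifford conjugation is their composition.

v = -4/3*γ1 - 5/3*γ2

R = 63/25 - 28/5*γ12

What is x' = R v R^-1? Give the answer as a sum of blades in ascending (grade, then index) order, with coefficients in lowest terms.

~R = 63/25 + 28/5*γ12, and R ~R = 23569/625, so R^-1 = ~R / (23569/625).
R v = 448/75*γ1 - 35/3*γ2
Answer: 3076/1443*γ1 + 155/1443*γ2


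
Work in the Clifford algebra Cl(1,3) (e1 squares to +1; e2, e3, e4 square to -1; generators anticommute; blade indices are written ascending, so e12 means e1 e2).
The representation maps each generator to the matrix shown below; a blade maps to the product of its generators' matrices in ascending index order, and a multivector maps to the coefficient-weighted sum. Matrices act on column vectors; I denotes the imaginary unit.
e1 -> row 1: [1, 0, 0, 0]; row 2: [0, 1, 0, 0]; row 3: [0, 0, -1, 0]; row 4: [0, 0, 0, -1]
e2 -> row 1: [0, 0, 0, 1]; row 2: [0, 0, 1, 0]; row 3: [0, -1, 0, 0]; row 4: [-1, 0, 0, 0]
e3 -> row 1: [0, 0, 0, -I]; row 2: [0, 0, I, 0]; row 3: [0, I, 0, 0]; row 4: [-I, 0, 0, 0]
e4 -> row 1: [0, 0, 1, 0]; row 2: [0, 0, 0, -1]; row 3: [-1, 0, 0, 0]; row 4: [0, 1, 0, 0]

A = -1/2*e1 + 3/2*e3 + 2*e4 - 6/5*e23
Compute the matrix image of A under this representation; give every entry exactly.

Bivector images (products of the table entries): rho(e23) = rho(e2)rho(e3) = row 1: [-I, 0, 0, 0]; row 2: [0, I, 0, 0]; row 3: [0, 0, -I, 0]; row 4: [0, 0, 0, I].
M = (-1/2)*rho(e1) + (3/2)*rho(e3) + (2)*rho(e4) + (-6/5)*rho(e23), summed entrywise:
Answer: row 1: [-1/2 + 6*I/5, 0, 2, -3*I/2]; row 2: [0, -1/2 - 6*I/5, 3*I/2, -2]; row 3: [-2, 3*I/2, 1/2 + 6*I/5, 0]; row 4: [-3*I/2, 2, 0, 1/2 - 6*I/5]


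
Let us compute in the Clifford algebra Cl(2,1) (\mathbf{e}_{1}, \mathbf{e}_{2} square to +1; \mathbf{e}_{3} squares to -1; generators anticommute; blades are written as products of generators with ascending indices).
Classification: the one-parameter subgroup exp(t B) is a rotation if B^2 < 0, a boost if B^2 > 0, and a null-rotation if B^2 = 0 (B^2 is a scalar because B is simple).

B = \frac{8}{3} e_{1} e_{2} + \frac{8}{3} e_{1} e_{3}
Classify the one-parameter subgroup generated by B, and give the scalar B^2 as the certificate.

B^2 term by term: the squares give (\frac{8}{3})^2*(e_{1} e_{2})^2 + (\frac{8}{3})^2*(e_{1} e_{3})^2 = \frac{64}{9}*(-1) + \frac{64}{9}*(+1) = 0 (each basis 2-blade squares to minus the product of its generators' squares); cross terms between blades sharing an index anticommute and cancel. So B^2 = 0.
Answer: null-rotation, certificate B^2 = 0. The invariant at work: B^2 = 0 is unchanged by conjugation, hence its sign classifies the subgroup whatever basis B is written in.


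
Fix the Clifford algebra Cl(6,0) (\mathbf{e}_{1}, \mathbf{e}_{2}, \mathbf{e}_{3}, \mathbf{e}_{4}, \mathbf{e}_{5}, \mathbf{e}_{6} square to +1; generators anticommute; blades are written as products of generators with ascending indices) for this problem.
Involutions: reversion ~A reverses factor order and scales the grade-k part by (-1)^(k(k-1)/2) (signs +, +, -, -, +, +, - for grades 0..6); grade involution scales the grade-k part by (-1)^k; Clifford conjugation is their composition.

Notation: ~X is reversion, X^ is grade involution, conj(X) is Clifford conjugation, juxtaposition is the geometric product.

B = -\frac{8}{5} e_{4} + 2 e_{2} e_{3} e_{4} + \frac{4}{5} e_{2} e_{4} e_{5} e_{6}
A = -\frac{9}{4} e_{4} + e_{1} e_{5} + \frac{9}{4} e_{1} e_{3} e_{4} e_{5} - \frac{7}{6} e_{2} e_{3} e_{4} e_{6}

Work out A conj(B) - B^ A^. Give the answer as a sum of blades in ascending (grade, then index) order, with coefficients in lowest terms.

first term: -\frac{18}{5} - \frac{7}{3} e_{6} - \frac{9}{2} e_{2} e_{3} + \frac{14}{15} e_{3} e_{5} + \frac{9}{2} e_{1} e_{2} e_{5} - \frac{18}{5} e_{1} e_{3} e_{5} - \frac{8}{5} e_{1} e_{4} e_{5} + \frac{28}{15} e_{2} e_{3} e_{6} + \frac{9}{5} e_{2} e_{5} e_{6} + \frac{9}{5} e_{1} e_{2} e_{3} e_{6} + \frac{4}{5} e_{1} e_{2} e_{4} e_{6} - 2 e_{1} e_{2} e_{3} e_{4} e_{5}
second term: \frac{18}{5} - \frac{7}{3} e_{6} - \frac{9}{2} e_{2} e_{3} - \frac{14}{15} e_{3} e_{5} - \frac{9}{2} e_{1} e_{2} e_{5} + \frac{18}{5} e_{1} e_{3} e_{5} - \frac{8}{5} e_{1} e_{4} e_{5} - \frac{28}{15} e_{2} e_{3} e_{6} + \frac{9}{5} e_{2} e_{5} e_{6} + \frac{9}{5} e_{1} e_{2} e_{3} e_{6} - \frac{4}{5} e_{1} e_{2} e_{4} e_{6} + 2 e_{1} e_{2} e_{3} e_{4} e_{5}
Answer: -\frac{36}{5} + \frac{28}{15} e_{3} e_{5} + 9 e_{1} e_{2} e_{5} - \frac{36}{5} e_{1} e_{3} e_{5} + \frac{56}{15} e_{2} e_{3} e_{6} + \frac{8}{5} e_{1} e_{2} e_{4} e_{6} - 4 e_{1} e_{2} e_{3} e_{4} e_{5}


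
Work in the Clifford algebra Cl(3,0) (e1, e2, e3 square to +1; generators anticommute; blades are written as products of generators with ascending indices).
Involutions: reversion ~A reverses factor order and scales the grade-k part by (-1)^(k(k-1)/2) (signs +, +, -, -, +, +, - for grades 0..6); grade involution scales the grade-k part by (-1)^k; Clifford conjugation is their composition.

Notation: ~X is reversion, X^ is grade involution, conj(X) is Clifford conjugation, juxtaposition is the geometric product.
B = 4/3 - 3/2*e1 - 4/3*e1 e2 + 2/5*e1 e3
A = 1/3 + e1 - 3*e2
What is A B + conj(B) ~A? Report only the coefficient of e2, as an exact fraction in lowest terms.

first term: -19/18 - 19/6*e1 - 16/3*e2 + 2/5*e3 - 89/18*e1 e2 + 2/15*e1 e3 + 6/5*e1 e2 e3
second term: 35/18 - 13/6*e1 - 16/3*e2 + 2/5*e3 - 73/18*e1 e2 - 2/15*e1 e3 - 6/5*e1 e2 e3
Answer: -32/3


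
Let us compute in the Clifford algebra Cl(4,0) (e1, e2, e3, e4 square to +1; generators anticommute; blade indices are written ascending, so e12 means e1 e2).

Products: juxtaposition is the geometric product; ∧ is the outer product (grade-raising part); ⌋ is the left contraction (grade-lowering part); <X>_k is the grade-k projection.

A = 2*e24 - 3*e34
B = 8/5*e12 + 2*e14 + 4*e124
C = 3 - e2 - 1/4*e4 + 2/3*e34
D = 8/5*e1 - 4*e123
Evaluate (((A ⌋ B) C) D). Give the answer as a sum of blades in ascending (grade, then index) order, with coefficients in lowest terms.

step 1: -8*e1
step 2: -24*e1 + 8*e12 + 2*e14 - 16/3*e134
step 3: -192/5 - 64/5*e2 + 32*e3 - 16/5*e4 + 96*e23 - 64/3*e24 - 128/15*e34 + 8*e234
Answer: -192/5 - 64/5*e2 + 32*e3 - 16/5*e4 + 96*e23 - 64/3*e24 - 128/15*e34 + 8*e234


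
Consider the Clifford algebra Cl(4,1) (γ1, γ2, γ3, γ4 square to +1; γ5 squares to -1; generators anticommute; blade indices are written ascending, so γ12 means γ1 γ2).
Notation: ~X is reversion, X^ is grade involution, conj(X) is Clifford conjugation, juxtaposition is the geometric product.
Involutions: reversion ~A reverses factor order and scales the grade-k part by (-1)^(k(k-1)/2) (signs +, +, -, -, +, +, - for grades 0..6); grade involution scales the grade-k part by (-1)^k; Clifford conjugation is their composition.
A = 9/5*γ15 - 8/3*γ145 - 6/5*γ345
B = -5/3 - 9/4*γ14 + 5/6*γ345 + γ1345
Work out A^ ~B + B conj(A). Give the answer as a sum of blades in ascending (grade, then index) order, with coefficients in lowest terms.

first term: -1 - 6/5*γ1 + 8/3*γ3 - 6*γ5 - 20/9*γ13 - 3*γ15 + 9/5*γ34 + 81/20*γ45 + 3/2*γ134 + 27/10*γ135 - 40/9*γ145 - 2*γ345
second term: -1 - 6/5*γ1 + 8/3*γ3 - 6*γ5 + 20/9*γ13 + 3*γ15 - 9/5*γ34 - 81/20*γ45 - 3/2*γ134 - 27/10*γ135 + 40/9*γ145 + 2*γ345
Answer: -2 - 12/5*γ1 + 16/3*γ3 - 12*γ5


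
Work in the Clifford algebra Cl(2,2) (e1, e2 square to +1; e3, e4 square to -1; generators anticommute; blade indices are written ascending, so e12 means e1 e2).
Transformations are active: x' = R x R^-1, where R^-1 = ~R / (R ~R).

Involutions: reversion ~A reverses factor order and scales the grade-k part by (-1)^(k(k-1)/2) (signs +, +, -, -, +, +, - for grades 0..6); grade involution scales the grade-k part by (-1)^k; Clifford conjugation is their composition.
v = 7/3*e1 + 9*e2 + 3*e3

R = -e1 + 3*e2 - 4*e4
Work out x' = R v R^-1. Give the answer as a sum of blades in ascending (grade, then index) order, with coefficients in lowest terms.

~R = -e1 + 3*e2 - 4*e4, and R ~R = -6, so R^-1 = ~R / (-6).
R v = 74/3 - 16*e12 - 3*e13 + 28/3*e14 + 9*e23 + 36*e24 + 12*e34
Answer: 53/9*e1 - 101/3*e2 - 3*e3 + 296/9*e4


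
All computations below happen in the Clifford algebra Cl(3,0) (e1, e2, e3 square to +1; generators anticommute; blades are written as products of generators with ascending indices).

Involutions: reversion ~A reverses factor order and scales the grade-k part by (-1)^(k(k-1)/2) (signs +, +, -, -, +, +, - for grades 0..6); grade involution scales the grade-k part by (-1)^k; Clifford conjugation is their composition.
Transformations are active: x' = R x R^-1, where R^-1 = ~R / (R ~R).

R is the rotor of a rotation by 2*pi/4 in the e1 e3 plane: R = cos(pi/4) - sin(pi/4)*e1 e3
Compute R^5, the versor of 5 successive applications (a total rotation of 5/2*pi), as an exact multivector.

The rotor phase is half the rotation angle and phases add under composition, so 5 steps in the e1 e3 plane accumulate phase 5*(pi/4) = 5*pi/4: R^5 = cos(5*pi/4) - sin(5*pi/4)*e1 e3.
cos(5*pi/4) = -sqrt(2)/2 and sin(5*pi/4) = -sqrt(2)/2, so R^5 = -sqrt(2)/2 + sqrt(2)/2*e1 e3. The net rotation is 1/2*pi (after discarding 1 full turn, each of which contributes a factor -1 to the rotor); the rotor keeps the half-angle phase exactly.
Answer: -sqrt(2)/2 + sqrt(2)/2*e1 e3


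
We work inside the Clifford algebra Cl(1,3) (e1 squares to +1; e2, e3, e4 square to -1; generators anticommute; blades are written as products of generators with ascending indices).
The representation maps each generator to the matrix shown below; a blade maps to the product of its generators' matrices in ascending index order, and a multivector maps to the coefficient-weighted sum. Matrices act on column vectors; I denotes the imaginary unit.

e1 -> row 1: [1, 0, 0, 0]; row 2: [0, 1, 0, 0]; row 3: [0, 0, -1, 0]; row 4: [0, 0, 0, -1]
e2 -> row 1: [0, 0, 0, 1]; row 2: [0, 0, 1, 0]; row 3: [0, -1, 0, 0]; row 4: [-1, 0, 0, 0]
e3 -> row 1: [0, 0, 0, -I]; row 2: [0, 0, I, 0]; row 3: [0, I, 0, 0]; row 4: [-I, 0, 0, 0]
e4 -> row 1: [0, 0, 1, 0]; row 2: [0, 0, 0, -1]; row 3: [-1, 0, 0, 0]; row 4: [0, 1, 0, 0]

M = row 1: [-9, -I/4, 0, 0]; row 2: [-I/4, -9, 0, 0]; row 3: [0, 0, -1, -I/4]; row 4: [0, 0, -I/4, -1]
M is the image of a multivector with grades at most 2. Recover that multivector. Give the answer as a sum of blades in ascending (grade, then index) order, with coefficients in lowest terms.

Method: the blade images are trace-orthogonal — tr(rho(e_A) rho(e_B)^-1) = 4 if A = B and 0 otherwise — and rho(e_A)^-1 = (e_A)^2 * rho(e_A) with (e_A)^2 = +1 or -1, so the coefficient of e_A in the preimage is (e_A)^2 * tr(M rho(e_A))/4.
Nonzero projections over blades of grade <= 2: 1: (1)^2 = +1, tr(M 1) = -20, coefficient -5; e1: (e1)^2 = +1, tr(M rho(e1)) = -16, coefficient -4; e3 e4: (e3 e4)^2 = -1, tr(M rho(e3 e4)) = -1, coefficient 1/4. Every other blade of grade <= 2 projects to 0.
Answer: -5 - 4*e1 + 1/4*e3 e4


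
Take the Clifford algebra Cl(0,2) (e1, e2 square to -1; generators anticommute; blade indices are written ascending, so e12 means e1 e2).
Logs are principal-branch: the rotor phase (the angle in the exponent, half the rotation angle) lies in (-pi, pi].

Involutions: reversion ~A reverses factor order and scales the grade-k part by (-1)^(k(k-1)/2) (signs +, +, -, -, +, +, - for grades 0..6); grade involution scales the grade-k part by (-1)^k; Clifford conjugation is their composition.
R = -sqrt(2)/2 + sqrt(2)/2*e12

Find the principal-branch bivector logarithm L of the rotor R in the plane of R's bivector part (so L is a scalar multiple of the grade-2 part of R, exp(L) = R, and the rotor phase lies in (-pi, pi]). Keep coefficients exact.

The scalar part of R is -sqrt(2)/2, and that scalar determines the rotor phase on the principal branch; recovering the unit plane as bivector-part over sine of the phase gives L = phase * plane.
Concretely: cos(phase) = -sqrt(2)/2 gives phase = ±3*pi/4, and since phase/sin(phase) is even the sign is immaterial: L = (phase/sin(phase)) * <R>_2 = (3*sqrt(2)*pi/4) * <R>_2.
Answer: 3*pi/4*e12


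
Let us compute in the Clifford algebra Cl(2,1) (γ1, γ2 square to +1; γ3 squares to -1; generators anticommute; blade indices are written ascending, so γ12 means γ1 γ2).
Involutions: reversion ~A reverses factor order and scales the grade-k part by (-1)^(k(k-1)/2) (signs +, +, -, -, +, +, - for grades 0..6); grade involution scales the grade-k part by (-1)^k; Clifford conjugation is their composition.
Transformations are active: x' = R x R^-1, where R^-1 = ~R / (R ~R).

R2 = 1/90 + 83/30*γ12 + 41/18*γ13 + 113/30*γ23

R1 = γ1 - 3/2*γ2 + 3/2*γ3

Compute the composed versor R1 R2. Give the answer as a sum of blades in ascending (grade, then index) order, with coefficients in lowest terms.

Distribute over the terms of R1 (each basis-blade product reordered to ascending indices, repeated generators contracted through their squares):
(γ1) R2 = 1/90*γ1 + 83/30*γ2 + 41/18*γ3 + 113/30*γ123
(-3/2*γ2) R2 = 83/20*γ1 - 1/60*γ2 - 113/20*γ3 + 41/12*γ123
(3/2*γ3) R2 = 41/12*γ1 + 113/20*γ2 + 1/60*γ3 + 83/20*γ123
Summing the partial products and collecting blades:
Answer: 341/45*γ1 + 42/5*γ2 - 151/45*γ3 + 34/3*γ123


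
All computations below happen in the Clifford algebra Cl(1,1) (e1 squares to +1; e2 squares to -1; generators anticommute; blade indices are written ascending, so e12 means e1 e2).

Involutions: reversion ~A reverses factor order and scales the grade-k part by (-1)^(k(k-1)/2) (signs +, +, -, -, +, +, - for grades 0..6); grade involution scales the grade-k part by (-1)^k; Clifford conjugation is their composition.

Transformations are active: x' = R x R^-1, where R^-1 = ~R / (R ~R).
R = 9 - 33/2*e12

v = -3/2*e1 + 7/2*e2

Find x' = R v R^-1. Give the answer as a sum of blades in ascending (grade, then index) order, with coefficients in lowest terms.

~R = 9 + 33/2*e12, and R ~R = -765/4, so R^-1 = ~R / (-765/4).
R v = 177/4*e1 + 27/4*e2
Answer: -453/170*e1 - 703/170*e2


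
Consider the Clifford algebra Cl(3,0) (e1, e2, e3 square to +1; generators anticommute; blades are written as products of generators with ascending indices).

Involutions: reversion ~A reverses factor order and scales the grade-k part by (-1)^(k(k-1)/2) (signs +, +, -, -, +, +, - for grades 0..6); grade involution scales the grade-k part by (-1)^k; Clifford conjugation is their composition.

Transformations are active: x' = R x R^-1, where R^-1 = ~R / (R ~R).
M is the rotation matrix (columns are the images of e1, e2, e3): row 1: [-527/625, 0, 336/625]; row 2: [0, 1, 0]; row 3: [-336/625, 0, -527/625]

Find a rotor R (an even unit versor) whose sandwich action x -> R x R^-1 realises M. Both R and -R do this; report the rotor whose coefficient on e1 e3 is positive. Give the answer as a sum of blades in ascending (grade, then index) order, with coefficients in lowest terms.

Method: write R = a + b12*e1 e2 + b13*e1 e3 + b23*e2 e3 with a^2 + b12^2 + b13^2 + b23^2 = 1 (so R^-1 = ~R). Expanding the columns R e_j ~R gives tr M = 4a^2 - 1 and, from the antisymmetric part, M21 - M12 = -4a*b12, M13 - M31 = 4a*b13, M32 - M23 = -4a*b23.
Here tr M = -429/625, so a^2 = (1 + tr M)/4 = 49/625 and a = ±7/25. Taking a = 7/25: M21 - M12 = 0, M13 - M31 = 672/625, M32 - M23 = 0, giving b12 = 0, b13 = 24/25, b23 = 0, i.e. R = 7/25 + 24/25*e1 e3.
Its e1 e3 coefficient is already positive.
Answer: 7/25 + 24/25*e1 e3. Why the constraint matters: R and -R act identically through the sandwich — M has trace -429/625 either way — so only the sign condition on e1 e3 picks one of the two preimages.


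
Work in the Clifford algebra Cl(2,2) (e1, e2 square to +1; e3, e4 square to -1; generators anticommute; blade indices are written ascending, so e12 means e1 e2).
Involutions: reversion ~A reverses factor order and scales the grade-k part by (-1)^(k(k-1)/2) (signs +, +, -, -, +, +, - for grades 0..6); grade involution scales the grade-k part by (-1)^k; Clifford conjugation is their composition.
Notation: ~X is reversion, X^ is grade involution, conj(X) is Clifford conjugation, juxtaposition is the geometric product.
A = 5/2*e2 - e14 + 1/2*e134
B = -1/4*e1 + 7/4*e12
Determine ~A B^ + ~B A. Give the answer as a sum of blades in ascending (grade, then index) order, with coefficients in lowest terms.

first term: -35/8*e1 - 1/4*e4 - 5/8*e12 + 7/4*e24 - 1/8*e34 - 7/8*e234
second term: -35/8*e1 + 1/4*e4 - 5/8*e12 - 7/4*e24 - 1/8*e34 + 7/8*e234
Answer: -35/4*e1 - 5/4*e12 - 1/4*e34


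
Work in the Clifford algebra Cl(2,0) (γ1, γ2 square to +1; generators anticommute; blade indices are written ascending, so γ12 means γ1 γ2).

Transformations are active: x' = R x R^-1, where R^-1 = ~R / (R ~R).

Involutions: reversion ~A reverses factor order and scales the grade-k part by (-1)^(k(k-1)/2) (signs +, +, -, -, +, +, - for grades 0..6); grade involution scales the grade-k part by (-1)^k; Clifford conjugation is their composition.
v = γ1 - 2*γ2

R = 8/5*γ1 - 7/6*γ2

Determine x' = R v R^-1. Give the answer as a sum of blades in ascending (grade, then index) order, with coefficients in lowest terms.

~R = 8/5*γ1 - 7/6*γ2, and R ~R = 3529/900, so R^-1 = ~R / (3529/900).
R v = 59/15 - 61/30*γ12
Answer: 7799/3529*γ1 - 1202/3529*γ2


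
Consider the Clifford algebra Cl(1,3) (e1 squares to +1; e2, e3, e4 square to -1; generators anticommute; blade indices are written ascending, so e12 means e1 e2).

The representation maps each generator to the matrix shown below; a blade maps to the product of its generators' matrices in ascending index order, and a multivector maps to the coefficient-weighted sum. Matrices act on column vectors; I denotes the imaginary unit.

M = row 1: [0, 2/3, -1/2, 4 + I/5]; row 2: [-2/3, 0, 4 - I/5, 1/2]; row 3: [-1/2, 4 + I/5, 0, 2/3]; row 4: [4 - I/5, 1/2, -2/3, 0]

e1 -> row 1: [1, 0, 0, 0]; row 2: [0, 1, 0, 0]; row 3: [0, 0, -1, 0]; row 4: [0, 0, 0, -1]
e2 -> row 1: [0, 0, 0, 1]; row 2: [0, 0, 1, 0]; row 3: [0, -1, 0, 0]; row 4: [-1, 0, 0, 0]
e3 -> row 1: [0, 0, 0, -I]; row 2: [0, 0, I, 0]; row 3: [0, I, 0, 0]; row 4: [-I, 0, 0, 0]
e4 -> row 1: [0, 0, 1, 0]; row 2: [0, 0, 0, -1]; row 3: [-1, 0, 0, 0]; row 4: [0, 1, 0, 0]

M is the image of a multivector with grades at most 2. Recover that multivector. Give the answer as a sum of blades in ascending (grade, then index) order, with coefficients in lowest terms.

Method: the blade images are trace-orthogonal — tr(rho(e_A) rho(e_B)^-1) = 4 if A = B and 0 otherwise — and rho(e_A)^-1 = (e_A)^2 * rho(e_A) with (e_A)^2 = +1 or -1, so the coefficient of e_A in the preimage is (e_A)^2 * tr(M rho(e_A))/4.
Nonzero projections over blades of grade <= 2: e12: (e12)^2 = +1, tr(M rho(e12)) = 16, coefficient 4; e13: (e13)^2 = +1, tr(M rho(e13)) = -4/5, coefficient -1/5; e14: (e14)^2 = +1, tr(M rho(e14)) = -2, coefficient -1/2; e24: (e24)^2 = -1, tr(M rho(e24)) = -8/3, coefficient 2/3. Every other blade of grade <= 2 projects to 0.
Answer: 4*e12 - 1/5*e13 - 1/2*e14 + 2/3*e24
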